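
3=3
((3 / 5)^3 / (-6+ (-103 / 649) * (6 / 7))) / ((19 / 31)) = -1267497 / 22068500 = -0.06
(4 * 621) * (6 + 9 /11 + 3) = 268272 /11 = 24388.36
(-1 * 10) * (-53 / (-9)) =-58.89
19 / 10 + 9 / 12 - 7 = -87 / 20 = -4.35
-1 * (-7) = 7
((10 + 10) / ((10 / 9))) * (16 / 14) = 144 / 7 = 20.57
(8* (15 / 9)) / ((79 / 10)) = 400 / 237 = 1.69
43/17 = 2.53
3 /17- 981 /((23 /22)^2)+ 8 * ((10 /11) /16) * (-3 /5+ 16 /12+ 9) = -264999695 /296769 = -892.95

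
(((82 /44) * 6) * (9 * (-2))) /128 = -1107 /704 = -1.57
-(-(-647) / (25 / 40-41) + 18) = -638 / 323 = -1.98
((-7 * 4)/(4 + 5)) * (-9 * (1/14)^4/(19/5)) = 5/26068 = 0.00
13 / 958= 0.01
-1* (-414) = 414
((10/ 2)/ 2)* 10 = 25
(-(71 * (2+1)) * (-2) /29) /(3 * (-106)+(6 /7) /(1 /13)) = -497 /10382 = -0.05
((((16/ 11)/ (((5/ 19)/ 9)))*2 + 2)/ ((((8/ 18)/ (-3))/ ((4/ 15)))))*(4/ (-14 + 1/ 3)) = 602856/ 11275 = 53.47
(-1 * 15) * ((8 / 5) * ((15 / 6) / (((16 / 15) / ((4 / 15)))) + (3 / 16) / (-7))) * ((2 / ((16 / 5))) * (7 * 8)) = -1005 / 2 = -502.50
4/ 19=0.21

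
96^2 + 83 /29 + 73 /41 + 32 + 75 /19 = 209115623 /22591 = 9256.59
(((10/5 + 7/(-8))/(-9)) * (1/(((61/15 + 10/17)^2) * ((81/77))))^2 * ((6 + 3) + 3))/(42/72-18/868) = -26864383488250/5234955636488157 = -0.01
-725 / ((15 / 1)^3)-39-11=-6779 / 135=-50.21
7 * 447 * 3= 9387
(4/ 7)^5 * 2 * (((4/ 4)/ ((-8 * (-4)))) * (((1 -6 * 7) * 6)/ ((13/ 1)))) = -15744/ 218491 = -0.07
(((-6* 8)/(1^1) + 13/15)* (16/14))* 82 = -4417.07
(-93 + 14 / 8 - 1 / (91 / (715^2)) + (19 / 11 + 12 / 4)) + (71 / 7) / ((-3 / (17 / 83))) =-437533409 / 76692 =-5705.07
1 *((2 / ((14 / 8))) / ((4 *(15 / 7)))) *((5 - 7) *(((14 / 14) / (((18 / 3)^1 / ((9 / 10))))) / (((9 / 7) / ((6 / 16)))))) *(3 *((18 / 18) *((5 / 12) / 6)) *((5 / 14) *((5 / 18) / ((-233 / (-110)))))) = -275 / 2415744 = -0.00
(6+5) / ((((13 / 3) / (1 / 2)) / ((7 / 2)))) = 231 / 52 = 4.44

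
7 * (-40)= -280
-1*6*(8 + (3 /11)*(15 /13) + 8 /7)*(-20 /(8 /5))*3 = 2130075 /1001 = 2127.95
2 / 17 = 0.12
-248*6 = -1488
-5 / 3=-1.67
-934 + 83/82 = -76505/82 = -932.99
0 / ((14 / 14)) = 0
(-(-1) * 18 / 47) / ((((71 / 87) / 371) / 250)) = 43526.07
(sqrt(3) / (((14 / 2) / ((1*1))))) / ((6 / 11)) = 11*sqrt(3) / 42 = 0.45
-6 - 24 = -30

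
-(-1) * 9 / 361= 0.02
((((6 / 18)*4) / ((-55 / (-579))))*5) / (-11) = -772 / 121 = -6.38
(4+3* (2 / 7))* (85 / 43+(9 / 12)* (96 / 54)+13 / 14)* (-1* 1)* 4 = -520540 / 6321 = -82.35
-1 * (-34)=34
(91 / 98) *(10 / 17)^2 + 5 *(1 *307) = 3105955 / 2023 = 1535.32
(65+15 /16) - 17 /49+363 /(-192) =199763 /3136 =63.70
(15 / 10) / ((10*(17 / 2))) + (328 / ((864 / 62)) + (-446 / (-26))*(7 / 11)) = 11312789 / 328185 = 34.47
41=41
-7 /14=-1 /2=-0.50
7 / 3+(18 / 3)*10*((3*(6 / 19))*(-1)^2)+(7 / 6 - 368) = -11691 / 38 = -307.66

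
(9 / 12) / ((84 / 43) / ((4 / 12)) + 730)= 129 / 126568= 0.00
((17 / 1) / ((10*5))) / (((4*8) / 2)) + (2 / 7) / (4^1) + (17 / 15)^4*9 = 18825479 / 1260000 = 14.94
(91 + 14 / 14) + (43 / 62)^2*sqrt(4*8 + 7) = 1849*sqrt(39) / 3844 + 92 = 95.00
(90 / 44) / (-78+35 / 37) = -1665 / 62722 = -0.03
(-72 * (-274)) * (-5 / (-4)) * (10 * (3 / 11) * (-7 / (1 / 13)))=-67321800 / 11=-6120163.64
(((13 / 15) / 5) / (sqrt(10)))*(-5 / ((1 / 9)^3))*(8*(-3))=37908*sqrt(10) / 25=4795.02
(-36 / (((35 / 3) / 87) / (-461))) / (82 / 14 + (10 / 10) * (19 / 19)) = 360963 / 20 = 18048.15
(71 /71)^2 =1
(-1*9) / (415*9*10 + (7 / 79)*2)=-711 / 2950664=-0.00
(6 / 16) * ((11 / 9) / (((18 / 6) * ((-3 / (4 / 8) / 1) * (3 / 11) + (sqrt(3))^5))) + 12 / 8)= 1331 * sqrt(3) / 232632 + 262195 / 465264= 0.57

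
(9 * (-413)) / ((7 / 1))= -531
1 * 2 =2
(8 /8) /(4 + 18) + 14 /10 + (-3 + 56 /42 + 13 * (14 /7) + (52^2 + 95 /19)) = 902477 /330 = 2734.78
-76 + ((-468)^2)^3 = 10506912570445748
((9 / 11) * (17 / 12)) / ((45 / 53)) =1.37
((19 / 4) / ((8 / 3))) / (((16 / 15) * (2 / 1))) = 855 / 1024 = 0.83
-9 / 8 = -1.12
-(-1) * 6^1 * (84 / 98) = 36 / 7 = 5.14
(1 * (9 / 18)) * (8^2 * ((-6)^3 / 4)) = -1728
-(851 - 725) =-126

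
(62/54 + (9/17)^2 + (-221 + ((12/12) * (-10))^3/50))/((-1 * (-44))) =-1869377/343332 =-5.44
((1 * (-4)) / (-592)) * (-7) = -7 / 148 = -0.05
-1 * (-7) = 7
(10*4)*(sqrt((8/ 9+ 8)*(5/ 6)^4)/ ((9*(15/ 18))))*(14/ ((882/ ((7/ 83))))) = 400*sqrt(5)/ 60507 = 0.01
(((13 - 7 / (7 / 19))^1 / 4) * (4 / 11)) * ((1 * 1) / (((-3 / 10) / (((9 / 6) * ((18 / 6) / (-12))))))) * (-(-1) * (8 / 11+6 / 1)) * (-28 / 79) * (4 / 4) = 15540 / 9559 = 1.63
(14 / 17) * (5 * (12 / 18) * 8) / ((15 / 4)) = 896 / 153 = 5.86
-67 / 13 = -5.15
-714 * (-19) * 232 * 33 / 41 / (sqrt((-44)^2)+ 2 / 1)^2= 25965324 / 21689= 1197.17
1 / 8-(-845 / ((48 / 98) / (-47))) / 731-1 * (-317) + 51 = 2256175 / 8772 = 257.20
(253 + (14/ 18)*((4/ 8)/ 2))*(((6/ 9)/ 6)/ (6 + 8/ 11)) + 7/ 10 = 585241/ 119880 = 4.88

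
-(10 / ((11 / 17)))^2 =-28900 / 121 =-238.84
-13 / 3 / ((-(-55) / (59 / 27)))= -767 / 4455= -0.17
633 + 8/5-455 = 898/5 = 179.60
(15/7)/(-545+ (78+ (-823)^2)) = 15/4738034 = 0.00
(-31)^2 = 961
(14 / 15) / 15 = 14 / 225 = 0.06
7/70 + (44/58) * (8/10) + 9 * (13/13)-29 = -1119/58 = -19.29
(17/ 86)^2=289/ 7396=0.04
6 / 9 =2 / 3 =0.67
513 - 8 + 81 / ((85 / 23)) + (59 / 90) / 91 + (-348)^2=16934673667 / 139230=121630.92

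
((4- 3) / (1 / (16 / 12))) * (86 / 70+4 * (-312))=-174548 / 105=-1662.36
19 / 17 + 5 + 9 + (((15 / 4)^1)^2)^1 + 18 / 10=42133 / 1360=30.98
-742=-742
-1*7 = -7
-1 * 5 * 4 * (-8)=160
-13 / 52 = -1 / 4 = -0.25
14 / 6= 7 / 3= 2.33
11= 11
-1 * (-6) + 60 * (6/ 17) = 462/ 17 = 27.18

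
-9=-9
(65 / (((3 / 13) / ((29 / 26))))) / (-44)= -1885 / 264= -7.14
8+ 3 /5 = 43 /5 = 8.60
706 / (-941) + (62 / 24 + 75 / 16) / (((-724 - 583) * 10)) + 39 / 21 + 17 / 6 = 16280307137 / 4132420320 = 3.94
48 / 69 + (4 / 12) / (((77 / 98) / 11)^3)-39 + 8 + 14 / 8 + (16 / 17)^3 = 1202688167 / 1355988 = 886.95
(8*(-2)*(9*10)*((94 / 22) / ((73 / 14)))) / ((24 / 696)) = -27478080 / 803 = -34219.28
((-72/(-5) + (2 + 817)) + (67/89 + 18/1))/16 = 47401/890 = 53.26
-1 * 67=-67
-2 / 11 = -0.18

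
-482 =-482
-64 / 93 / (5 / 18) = -384 / 155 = -2.48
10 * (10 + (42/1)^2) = 17740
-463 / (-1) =463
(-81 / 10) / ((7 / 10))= -81 / 7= -11.57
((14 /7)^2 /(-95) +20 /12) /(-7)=-463 /1995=-0.23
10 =10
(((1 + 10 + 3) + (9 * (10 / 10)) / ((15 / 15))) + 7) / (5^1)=6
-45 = -45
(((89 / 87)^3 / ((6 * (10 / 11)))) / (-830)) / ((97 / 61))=-473034199 / 3180964591800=-0.00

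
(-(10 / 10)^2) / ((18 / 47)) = -47 / 18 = -2.61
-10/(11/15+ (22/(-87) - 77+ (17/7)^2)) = 213150/1505299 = 0.14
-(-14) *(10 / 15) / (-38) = -14 / 57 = -0.25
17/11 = 1.55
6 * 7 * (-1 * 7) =-294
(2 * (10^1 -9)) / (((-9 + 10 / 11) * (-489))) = 22 / 43521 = 0.00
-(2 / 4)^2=-1 / 4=-0.25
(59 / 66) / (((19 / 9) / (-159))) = -28143 / 418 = -67.33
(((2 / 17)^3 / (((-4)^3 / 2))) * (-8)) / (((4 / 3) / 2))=3 / 4913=0.00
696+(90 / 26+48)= 9717 / 13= 747.46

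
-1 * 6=-6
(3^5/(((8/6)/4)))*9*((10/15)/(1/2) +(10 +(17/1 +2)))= 199017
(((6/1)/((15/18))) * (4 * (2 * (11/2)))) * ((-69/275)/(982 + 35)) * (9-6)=-3312/14125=-0.23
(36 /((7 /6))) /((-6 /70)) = -360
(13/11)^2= 169/121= 1.40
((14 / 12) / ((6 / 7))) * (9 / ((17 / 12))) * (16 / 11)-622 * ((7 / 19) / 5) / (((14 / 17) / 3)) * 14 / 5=-40406898 / 88825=-454.90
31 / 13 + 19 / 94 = 3161 / 1222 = 2.59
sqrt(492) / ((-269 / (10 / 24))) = -5 * sqrt(123) / 1614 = -0.03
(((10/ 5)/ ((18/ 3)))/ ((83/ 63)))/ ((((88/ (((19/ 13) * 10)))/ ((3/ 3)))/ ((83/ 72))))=665/ 13728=0.05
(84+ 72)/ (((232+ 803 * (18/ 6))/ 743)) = 115908/ 2641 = 43.89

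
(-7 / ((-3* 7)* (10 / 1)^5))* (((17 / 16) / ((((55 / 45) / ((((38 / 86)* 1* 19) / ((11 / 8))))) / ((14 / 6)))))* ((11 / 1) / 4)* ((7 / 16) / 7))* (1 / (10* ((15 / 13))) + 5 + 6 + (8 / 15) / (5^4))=2976929823 / 37840000000000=0.00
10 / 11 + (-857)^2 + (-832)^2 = 15693413 / 11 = 1426673.91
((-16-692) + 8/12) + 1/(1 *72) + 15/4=-50657/72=-703.57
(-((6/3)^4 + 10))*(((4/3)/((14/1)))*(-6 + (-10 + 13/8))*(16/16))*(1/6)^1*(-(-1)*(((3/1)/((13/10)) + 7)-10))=-115/28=-4.11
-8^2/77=-64/77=-0.83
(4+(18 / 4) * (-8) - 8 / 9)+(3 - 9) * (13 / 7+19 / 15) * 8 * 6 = -293752 / 315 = -932.55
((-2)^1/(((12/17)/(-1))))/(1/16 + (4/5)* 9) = 680/1743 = 0.39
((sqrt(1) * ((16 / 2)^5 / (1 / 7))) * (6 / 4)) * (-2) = -688128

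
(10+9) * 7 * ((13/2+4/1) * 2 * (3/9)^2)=931/3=310.33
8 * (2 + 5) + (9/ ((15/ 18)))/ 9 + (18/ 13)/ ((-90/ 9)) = 3709/ 65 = 57.06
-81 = -81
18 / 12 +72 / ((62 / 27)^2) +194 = 401995 / 1922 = 209.15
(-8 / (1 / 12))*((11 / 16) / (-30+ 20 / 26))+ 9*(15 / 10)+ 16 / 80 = 1516 / 95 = 15.96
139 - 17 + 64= 186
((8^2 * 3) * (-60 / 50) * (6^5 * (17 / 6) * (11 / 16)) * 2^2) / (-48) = 1454112 / 5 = 290822.40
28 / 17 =1.65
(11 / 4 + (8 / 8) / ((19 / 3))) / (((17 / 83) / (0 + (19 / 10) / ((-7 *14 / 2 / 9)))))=-9711 / 1960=-4.95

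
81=81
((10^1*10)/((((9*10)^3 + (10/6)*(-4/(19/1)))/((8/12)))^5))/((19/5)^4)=95/309706901639320283295225741305992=0.00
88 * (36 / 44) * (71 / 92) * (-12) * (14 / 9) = -23856 / 23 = -1037.22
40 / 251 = 0.16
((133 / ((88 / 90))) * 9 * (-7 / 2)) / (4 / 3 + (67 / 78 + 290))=-4901715 / 334268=-14.66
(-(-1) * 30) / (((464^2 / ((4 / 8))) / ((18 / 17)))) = 135 / 1830016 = 0.00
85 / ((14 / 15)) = 1275 / 14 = 91.07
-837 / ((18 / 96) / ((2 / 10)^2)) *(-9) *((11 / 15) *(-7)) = -1031184 / 125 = -8249.47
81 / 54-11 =-19 / 2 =-9.50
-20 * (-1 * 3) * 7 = 420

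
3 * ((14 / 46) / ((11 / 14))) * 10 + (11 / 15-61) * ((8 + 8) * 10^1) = -7309964 / 759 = -9631.05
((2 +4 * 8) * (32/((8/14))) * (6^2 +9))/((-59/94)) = -8053920/59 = -136507.12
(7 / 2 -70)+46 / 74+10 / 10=-4801 / 74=-64.88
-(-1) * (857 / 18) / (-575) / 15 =-857 / 155250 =-0.01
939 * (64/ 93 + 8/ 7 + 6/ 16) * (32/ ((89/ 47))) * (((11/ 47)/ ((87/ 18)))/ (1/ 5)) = 4746795240/ 560077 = 8475.25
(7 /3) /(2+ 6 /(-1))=-7 /12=-0.58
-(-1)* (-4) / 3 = -1.33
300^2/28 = 22500/7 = 3214.29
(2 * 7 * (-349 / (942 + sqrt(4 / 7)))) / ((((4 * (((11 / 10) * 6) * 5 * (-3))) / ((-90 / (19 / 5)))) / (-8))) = 2.48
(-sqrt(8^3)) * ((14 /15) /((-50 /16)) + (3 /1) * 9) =-160208 * sqrt(2) /375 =-604.18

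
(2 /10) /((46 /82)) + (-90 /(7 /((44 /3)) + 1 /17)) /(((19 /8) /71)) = -4397030021 /876185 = -5018.38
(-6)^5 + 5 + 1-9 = -7779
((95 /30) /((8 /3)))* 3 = 57 /16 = 3.56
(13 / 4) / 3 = 13 / 12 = 1.08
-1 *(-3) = 3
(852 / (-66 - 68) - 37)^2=8439025 / 4489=1879.93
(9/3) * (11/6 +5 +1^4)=47/2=23.50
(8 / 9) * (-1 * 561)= -1496 / 3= -498.67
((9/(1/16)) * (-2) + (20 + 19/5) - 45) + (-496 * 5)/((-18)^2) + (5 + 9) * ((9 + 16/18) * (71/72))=-292139/1620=-180.33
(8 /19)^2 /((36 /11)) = 176 /3249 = 0.05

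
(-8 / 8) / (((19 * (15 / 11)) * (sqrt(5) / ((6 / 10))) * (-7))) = 11 * sqrt(5) / 16625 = 0.00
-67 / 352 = -0.19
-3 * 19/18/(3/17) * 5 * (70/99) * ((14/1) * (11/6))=-395675/243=-1628.29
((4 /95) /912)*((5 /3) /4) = 1 /51984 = 0.00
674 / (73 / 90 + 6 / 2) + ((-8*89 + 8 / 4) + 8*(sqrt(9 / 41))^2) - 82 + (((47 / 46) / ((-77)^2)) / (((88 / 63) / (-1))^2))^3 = -690783795455837955798097969551 / 1126169122631380905526034432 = -613.39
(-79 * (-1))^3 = 493039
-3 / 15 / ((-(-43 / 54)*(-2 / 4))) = 108 / 215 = 0.50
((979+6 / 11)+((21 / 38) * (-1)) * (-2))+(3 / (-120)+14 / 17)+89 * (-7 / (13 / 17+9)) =10824539601 / 11795960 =917.65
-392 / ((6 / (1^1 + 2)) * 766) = -98 / 383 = -0.26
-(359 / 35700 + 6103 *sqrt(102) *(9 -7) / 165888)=-0.75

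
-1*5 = -5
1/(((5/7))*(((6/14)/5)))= 49/3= 16.33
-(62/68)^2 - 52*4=-208.83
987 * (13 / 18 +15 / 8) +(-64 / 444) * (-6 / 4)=2276543 / 888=2563.67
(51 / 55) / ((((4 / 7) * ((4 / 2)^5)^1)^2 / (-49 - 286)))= -167433 / 180224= -0.93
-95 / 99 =-0.96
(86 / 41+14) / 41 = 660 / 1681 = 0.39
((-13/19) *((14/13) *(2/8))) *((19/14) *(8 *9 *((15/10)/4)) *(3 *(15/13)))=-1215/52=-23.37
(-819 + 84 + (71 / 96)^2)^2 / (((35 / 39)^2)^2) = 1308538120648347121 / 1573519360000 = 831599.63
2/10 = 1/5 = 0.20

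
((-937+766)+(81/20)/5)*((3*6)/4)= -153171/200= -765.86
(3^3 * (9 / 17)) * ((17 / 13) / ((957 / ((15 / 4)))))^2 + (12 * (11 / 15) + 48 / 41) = 562451776111 / 56408157520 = 9.97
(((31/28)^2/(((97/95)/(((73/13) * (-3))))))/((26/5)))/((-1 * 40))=19993605/205633792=0.10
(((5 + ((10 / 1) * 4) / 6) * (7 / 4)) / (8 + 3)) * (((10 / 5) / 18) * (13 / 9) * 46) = 73255 / 5346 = 13.70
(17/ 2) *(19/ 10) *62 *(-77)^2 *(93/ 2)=5521138161/ 20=276056908.05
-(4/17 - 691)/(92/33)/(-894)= -129173/466072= -0.28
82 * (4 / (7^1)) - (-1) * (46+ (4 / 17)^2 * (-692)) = 110346 / 2023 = 54.55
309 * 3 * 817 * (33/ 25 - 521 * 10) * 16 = -1577936270448/ 25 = -63117450817.92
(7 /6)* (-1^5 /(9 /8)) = -28 /27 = -1.04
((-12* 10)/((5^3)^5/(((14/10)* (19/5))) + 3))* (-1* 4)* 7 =0.00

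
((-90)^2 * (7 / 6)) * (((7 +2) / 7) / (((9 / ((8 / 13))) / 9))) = 97200 / 13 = 7476.92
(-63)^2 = 3969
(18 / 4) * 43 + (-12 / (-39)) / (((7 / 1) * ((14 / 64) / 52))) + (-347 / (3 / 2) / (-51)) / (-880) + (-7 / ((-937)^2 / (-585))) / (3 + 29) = 2362600172584117 / 11584555123680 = 203.94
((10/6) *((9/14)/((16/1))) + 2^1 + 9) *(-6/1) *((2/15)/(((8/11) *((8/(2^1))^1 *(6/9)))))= -81807/17920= -4.57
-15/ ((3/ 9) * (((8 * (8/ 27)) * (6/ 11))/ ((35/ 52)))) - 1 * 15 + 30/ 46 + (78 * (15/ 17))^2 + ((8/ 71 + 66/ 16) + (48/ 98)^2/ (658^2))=3839453140042022454971/ 816359209992714752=4703.14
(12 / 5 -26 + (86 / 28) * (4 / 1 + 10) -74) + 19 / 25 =-1346 / 25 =-53.84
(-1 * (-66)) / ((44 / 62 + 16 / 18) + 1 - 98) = -18414 / 26617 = -0.69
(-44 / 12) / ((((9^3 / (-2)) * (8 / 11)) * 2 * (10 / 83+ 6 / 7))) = 70301 / 9937728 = 0.01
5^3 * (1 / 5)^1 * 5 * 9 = 1125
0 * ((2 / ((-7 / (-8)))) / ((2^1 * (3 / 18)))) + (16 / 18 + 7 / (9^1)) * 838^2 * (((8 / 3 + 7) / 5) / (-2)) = -10182538 / 9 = -1131393.11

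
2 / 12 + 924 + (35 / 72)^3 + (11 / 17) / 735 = 1436869037351 / 1554577920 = 924.28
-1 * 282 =-282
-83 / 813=-0.10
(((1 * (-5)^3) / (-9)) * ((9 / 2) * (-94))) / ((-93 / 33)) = 64625 / 31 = 2084.68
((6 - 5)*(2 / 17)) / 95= 2 / 1615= 0.00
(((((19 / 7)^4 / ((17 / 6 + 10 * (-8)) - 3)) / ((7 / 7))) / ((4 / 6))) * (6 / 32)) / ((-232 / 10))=17593335 / 2143459136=0.01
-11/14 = -0.79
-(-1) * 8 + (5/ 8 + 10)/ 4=341/ 32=10.66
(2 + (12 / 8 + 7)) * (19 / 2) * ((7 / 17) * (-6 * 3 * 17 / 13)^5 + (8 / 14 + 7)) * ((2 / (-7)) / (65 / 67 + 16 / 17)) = 502055542235056389 / 11316268054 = 44365822.71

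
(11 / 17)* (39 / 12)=143 / 68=2.10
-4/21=-0.19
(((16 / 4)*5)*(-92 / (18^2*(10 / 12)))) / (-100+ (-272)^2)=-46 / 498717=-0.00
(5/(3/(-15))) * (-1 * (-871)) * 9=-195975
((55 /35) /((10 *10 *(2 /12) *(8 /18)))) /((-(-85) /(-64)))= -2376 /14875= -0.16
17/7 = 2.43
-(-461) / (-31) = -461 / 31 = -14.87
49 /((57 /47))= 40.40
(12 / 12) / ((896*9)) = 1 / 8064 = 0.00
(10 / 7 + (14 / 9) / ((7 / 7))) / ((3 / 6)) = 376 / 63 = 5.97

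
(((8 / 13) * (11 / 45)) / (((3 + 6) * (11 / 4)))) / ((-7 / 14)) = -64 / 5265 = -0.01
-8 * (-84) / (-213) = -224 / 71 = -3.15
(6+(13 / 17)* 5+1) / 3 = 184 / 51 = 3.61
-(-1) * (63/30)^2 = 441/100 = 4.41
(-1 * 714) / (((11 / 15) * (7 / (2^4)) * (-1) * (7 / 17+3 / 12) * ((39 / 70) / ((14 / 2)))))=18126080 / 429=42251.93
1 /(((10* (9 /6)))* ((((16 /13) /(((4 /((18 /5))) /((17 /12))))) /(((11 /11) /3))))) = 13 /918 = 0.01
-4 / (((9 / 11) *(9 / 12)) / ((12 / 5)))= -704 / 45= -15.64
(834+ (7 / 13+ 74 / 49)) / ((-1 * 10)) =-532563 / 6370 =-83.60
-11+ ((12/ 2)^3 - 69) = 136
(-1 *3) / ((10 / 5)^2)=-3 / 4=-0.75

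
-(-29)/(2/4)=58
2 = 2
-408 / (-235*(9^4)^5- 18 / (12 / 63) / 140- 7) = 16320 / 114282055315135130729707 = 0.00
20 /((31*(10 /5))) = 0.32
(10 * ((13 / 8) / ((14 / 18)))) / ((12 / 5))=975 / 112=8.71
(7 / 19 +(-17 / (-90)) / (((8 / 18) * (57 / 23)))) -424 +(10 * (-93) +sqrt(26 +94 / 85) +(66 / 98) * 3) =-150982841 / 111720 +48 * sqrt(85) / 85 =-1346.23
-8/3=-2.67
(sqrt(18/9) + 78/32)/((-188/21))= -819/3008 - 21 * sqrt(2)/188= -0.43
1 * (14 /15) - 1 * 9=-121 /15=-8.07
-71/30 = -2.37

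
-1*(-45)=45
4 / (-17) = -4 / 17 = -0.24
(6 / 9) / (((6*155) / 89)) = 0.06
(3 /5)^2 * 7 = 63 /25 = 2.52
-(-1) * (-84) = -84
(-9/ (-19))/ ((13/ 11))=99/ 247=0.40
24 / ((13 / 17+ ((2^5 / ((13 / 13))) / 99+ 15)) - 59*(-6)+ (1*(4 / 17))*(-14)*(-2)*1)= 20196 / 316973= 0.06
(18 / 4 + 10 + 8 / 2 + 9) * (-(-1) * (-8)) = -220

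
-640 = -640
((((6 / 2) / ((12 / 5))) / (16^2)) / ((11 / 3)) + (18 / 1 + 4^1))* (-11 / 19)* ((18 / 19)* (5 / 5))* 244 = -136054827 / 46208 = -2944.40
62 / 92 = 31 / 46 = 0.67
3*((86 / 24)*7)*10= 1505 / 2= 752.50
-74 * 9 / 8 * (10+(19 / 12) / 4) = -55389 / 64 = -865.45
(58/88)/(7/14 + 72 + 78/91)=203/22594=0.01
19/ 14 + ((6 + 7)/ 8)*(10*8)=131.36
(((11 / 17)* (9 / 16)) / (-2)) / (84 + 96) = -11 / 10880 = -0.00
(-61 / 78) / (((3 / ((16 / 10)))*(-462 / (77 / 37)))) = 122 / 64935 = 0.00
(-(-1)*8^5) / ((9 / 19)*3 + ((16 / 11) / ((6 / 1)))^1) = 20545536 / 1043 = 19698.50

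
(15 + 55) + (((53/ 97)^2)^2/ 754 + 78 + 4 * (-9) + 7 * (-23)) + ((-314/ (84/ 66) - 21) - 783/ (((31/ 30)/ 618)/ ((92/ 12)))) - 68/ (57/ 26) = -2964499039094080752661/ 825644082223506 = -3590529.02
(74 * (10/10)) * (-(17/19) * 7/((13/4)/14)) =-493136/247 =-1996.50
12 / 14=6 / 7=0.86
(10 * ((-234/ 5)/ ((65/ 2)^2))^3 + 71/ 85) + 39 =581162465818/ 14589453125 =39.83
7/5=1.40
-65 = -65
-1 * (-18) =18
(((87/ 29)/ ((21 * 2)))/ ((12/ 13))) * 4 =13/ 42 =0.31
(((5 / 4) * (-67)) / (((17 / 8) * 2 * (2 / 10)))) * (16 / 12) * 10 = -67000 / 51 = -1313.73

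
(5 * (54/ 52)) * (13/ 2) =135/ 4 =33.75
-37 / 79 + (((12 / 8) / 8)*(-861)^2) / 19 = 175681829 / 24016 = 7315.20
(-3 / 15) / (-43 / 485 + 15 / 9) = -291 / 2296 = -0.13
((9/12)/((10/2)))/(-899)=-3/17980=-0.00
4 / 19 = 0.21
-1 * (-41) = 41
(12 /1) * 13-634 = -478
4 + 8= 12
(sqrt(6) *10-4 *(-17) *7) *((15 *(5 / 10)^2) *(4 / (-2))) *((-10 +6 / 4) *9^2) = 103275 *sqrt(6) / 2 +2457945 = 2584430.53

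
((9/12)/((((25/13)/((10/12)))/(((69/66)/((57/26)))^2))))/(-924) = -0.00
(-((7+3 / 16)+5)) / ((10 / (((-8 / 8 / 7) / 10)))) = 39 / 2240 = 0.02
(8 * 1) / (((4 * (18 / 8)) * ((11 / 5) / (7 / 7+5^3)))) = 560 / 11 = 50.91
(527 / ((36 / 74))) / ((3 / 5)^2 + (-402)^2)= 487475 / 72721962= 0.01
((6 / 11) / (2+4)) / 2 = 1 / 22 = 0.05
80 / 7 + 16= 192 / 7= 27.43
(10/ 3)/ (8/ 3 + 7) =10/ 29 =0.34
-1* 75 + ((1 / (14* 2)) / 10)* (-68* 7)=-767 / 10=-76.70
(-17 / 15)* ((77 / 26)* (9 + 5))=-9163 / 195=-46.99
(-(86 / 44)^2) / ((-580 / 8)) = 1849 / 35090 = 0.05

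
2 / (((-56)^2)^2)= 1 / 4917248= 0.00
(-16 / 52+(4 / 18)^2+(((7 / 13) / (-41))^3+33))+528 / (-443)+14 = 247489618016548 / 5433383657871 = 45.55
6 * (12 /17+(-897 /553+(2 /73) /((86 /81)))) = -157648356 /29509739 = -5.34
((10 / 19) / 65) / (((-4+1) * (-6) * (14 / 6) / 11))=11 / 5187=0.00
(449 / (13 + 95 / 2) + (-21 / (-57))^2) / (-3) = -330107 / 131043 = -2.52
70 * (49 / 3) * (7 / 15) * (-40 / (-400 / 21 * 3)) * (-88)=-1479016 / 45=-32867.02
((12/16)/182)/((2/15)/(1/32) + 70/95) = 855/1038128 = 0.00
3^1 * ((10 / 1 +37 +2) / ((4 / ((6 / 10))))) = 441 / 20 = 22.05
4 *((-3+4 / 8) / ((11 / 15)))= -150 / 11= -13.64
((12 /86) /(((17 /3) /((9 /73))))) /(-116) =-81 /3095054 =-0.00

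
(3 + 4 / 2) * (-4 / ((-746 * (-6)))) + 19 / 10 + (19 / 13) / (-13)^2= 46813177 / 24584430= 1.90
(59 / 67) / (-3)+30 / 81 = 0.08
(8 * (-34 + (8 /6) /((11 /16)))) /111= -8464 /3663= -2.31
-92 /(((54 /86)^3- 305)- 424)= 1828661 /14485230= 0.13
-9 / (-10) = 9 / 10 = 0.90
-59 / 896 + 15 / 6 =2181 / 896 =2.43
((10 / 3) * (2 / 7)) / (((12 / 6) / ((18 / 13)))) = 60 / 91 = 0.66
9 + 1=10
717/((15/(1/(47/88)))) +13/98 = 2064191/23030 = 89.63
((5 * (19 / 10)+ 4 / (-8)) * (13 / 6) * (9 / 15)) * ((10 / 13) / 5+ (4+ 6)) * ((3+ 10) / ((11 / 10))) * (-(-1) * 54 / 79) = 75816 / 79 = 959.70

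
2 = 2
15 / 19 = 0.79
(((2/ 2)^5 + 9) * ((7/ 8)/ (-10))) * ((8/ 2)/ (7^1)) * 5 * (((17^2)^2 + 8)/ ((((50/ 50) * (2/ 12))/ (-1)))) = 1252935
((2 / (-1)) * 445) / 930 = -0.96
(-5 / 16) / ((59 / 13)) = -0.07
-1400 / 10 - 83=-223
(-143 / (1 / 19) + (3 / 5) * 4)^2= 184226329 / 25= 7369053.16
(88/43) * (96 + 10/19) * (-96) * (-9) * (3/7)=59761152/817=73147.06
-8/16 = -1/2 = -0.50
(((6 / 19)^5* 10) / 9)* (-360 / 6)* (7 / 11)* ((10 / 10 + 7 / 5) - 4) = 5806080 / 27237089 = 0.21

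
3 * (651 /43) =1953 /43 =45.42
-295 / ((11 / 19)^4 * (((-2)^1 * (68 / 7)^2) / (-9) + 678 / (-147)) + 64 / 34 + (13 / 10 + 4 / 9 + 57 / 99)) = -10568062208550 / 216388650607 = -48.84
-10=-10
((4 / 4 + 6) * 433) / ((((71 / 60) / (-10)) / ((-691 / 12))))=104721050 / 71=1474944.37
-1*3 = -3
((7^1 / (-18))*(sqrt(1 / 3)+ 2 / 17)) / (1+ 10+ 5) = -7*sqrt(3) / 864- 7 / 2448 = -0.02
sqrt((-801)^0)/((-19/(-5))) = 0.26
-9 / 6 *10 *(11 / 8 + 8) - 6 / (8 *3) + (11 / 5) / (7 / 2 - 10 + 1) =-141.28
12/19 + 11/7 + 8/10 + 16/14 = 2757/665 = 4.15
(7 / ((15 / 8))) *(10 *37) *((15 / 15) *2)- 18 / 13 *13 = 8234 / 3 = 2744.67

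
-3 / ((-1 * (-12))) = -1 / 4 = -0.25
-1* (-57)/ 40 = 57/ 40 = 1.42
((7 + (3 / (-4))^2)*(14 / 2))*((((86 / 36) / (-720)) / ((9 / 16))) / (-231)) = 473 / 349920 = 0.00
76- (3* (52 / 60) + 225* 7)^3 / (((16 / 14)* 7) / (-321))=157545404070.11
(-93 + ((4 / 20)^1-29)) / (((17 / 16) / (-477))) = 54681.04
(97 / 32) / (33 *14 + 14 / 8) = 97 / 14840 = 0.01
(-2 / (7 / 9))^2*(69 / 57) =7452 / 931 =8.00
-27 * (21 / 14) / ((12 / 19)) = -513 / 8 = -64.12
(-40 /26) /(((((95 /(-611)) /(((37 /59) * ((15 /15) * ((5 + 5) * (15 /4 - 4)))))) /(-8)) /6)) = 834720 /1121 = 744.62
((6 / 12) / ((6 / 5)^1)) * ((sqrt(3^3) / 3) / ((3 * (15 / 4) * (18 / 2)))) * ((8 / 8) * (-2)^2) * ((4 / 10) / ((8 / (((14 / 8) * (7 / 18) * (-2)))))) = -49 * sqrt(3) / 43740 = -0.00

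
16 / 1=16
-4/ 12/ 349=-1/ 1047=-0.00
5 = 5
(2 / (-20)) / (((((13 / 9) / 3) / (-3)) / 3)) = 243 / 130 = 1.87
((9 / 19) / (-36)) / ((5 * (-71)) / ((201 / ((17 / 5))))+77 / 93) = 6231 / 2451608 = 0.00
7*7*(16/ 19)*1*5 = 206.32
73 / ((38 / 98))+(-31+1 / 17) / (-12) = 369851 / 1938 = 190.84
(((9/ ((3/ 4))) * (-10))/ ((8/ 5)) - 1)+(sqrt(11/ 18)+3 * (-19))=-133+sqrt(22)/ 6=-132.22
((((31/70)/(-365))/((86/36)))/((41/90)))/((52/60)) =-15066/11711609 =-0.00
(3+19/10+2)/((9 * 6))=23/180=0.13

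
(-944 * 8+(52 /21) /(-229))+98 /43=-1561186378 /206787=-7549.73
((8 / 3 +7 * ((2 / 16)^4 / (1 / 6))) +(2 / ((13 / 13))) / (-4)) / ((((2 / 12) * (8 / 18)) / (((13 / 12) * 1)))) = 521625 / 16384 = 31.84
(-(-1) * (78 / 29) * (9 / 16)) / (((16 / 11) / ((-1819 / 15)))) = -2341053 / 18560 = -126.13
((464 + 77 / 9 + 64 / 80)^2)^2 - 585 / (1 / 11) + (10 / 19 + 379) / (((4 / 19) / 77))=823495264150542679 / 16402500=50205472589.58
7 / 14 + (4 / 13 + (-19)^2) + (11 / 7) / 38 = 361.85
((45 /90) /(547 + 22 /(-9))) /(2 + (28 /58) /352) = 88 /191815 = 0.00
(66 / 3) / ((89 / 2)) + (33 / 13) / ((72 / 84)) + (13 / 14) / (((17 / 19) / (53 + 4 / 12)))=48579569 / 826098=58.81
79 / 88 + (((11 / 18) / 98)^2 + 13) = 475701857 / 34228656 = 13.90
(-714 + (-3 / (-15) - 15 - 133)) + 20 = -4209 / 5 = -841.80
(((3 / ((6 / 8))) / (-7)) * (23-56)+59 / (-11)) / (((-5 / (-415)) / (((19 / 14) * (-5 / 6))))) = -8192515 / 6468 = -1266.62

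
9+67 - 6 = 70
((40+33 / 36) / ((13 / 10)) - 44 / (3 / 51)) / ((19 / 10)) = -279445 / 741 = -377.12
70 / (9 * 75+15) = 7 / 69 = 0.10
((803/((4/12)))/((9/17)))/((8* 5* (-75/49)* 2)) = -668899/18000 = -37.16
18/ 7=2.57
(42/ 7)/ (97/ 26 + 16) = 52/ 171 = 0.30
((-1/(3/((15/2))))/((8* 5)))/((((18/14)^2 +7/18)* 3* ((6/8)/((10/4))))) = -245/7204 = -0.03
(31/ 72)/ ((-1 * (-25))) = 31/ 1800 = 0.02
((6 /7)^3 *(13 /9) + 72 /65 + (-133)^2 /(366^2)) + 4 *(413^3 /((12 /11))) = 771420607851442091 /2986549020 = 258298324.48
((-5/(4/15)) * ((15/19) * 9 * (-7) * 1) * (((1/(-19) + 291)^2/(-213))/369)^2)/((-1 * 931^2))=-29182477486208000/23382785570792276853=-0.00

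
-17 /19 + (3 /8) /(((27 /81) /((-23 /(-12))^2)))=7875 /2432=3.24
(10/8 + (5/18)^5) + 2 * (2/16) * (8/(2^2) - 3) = 1892693/1889568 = 1.00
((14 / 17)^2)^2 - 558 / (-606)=11647469 / 8435621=1.38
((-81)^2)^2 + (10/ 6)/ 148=19112744129/ 444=43046721.01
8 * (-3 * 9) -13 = -229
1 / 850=0.00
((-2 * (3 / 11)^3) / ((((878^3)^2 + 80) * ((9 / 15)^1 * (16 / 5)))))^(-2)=293754992873788953094168092032450964373504 / 625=470007988598062324950668900000000000000.00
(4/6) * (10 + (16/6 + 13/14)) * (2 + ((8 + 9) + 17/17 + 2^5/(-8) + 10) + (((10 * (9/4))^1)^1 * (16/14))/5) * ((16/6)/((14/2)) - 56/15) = -946.25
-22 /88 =-1 /4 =-0.25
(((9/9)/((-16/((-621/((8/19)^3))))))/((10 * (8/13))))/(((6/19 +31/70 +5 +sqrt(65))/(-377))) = 21264776184020733/3690870800384 - 1846334529621855 * sqrt(65)/1845435400192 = -2304.73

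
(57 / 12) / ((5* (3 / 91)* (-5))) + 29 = 6971 / 300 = 23.24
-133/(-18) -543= -9641/18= -535.61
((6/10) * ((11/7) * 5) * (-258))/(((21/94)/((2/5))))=-533544/245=-2177.73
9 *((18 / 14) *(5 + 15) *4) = 6480 / 7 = 925.71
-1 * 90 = -90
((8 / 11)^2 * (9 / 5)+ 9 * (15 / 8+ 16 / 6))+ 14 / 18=1855867 / 43560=42.60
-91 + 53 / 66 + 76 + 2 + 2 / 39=-10421 / 858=-12.15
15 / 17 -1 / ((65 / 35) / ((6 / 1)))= -519 / 221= -2.35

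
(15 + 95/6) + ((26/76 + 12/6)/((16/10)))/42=131375/4256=30.87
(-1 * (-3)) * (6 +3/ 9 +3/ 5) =104/ 5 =20.80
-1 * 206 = -206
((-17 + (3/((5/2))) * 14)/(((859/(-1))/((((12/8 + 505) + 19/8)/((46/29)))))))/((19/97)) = 497901/1305680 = 0.38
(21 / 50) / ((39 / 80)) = 0.86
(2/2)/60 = 1/60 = 0.02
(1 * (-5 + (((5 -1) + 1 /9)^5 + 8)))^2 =1386143.61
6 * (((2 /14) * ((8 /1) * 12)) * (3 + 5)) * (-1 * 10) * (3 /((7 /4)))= -552960 /49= -11284.90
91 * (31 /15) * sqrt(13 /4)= 2821 * sqrt(13) /30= 339.04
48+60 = 108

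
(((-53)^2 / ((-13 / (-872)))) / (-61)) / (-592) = 306181 / 58682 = 5.22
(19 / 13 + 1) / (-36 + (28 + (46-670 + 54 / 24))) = -128 / 32747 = -0.00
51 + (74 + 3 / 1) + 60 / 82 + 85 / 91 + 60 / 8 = 1023531 / 7462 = 137.17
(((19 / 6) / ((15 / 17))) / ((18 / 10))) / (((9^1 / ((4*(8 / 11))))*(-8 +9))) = 5168 / 8019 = 0.64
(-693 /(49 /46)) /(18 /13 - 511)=1.28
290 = 290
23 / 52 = 0.44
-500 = -500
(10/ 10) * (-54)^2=2916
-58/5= -11.60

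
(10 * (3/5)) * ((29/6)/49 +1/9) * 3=185/49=3.78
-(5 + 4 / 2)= -7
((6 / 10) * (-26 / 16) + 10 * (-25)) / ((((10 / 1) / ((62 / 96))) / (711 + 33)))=-12059.35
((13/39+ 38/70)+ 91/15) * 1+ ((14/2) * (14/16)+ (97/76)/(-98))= 243081/18620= 13.05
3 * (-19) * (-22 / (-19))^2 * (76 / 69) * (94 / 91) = -181984 / 2093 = -86.95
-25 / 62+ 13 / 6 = 164 / 93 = 1.76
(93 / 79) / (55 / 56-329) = -1736 / 483717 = -0.00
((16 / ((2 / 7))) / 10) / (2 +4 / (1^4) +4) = 14 / 25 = 0.56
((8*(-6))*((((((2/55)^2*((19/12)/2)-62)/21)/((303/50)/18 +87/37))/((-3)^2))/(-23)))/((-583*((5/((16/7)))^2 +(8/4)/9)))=341077172224/3909559688498387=0.00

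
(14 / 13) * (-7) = -98 / 13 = -7.54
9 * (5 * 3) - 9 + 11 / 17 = 2153 / 17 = 126.65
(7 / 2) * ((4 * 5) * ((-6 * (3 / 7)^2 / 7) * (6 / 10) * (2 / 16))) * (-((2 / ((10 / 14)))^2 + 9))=34101 / 2450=13.92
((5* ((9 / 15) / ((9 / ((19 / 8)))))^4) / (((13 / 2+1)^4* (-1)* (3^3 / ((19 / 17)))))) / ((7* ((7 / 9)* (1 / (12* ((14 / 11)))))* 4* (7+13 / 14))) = -2476099 / 680933385000000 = -0.00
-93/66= -31/22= -1.41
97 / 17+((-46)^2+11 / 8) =288739 / 136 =2123.08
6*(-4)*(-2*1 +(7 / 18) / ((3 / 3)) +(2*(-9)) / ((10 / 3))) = 2524 / 15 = 168.27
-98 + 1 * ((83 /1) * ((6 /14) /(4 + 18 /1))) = -14843 /154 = -96.38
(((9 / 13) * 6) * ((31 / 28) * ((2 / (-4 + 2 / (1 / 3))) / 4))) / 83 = 837 / 60424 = 0.01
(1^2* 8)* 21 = 168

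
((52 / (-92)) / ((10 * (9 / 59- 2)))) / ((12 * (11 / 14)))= 0.00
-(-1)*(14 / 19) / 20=7 / 190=0.04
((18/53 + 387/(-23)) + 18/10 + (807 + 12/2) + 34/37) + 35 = 188131932/225515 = 834.23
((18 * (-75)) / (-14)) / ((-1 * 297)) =-25 / 77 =-0.32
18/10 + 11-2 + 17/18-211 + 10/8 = -35641/180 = -198.01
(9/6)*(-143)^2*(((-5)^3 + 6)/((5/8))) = -29201172/5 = -5840234.40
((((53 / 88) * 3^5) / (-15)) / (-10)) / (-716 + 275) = -477 / 215600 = -0.00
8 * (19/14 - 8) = -53.14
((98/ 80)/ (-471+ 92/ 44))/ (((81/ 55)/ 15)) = -29645/ 1114128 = -0.03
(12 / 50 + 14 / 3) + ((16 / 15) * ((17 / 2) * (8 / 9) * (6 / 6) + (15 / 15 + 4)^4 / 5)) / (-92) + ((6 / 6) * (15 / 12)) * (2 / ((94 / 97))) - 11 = -14740667 / 2918700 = -5.05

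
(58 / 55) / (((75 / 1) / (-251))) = -14558 / 4125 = -3.53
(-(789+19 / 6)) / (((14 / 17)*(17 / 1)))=-679 / 12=-56.58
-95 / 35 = -19 / 7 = -2.71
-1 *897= -897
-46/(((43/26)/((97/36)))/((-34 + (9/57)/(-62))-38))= 820001819/151962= 5396.10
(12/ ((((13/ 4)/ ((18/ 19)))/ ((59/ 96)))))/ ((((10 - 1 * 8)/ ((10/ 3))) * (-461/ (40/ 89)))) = -35400/ 10134163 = -0.00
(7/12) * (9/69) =7/92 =0.08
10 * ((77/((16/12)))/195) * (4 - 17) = -77/2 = -38.50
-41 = -41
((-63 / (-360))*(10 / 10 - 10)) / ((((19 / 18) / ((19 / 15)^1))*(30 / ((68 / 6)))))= -357 / 500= -0.71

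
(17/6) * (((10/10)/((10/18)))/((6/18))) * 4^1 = 306/5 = 61.20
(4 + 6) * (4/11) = 40/11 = 3.64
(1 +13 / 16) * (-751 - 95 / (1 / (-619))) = 841783 / 8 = 105222.88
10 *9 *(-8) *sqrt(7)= -1904.94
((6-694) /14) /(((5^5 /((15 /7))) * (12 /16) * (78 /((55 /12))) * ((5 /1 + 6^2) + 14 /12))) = -344 /5494125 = -0.00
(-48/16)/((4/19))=-14.25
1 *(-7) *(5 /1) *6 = -210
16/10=8/5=1.60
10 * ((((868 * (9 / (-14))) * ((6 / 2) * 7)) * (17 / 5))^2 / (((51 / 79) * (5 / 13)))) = 1598214598344 / 25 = 63928583933.76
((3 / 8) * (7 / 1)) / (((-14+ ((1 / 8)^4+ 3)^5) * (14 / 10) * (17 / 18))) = 7782220156096217088 / 898052337619435309469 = 0.01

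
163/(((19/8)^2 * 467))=10432/168587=0.06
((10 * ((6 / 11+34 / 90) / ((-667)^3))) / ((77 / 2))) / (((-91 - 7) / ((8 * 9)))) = 7312 / 12315640187389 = 0.00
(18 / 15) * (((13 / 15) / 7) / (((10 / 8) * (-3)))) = -104 / 2625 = -0.04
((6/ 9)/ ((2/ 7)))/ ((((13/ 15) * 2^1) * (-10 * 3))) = -7/ 156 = -0.04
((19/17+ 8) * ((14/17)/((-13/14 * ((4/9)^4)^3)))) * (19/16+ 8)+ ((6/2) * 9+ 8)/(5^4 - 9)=-1250645.21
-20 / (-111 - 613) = 0.03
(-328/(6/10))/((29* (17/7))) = -11480/1479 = -7.76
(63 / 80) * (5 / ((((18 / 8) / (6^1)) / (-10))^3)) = -224000 / 3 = -74666.67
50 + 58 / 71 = 3608 / 71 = 50.82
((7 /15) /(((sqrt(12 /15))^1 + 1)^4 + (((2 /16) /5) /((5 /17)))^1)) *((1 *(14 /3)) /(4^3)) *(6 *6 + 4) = 71050 /8829 - 31360 *sqrt(5) /8829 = 0.10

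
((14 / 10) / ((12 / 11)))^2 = 5929 / 3600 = 1.65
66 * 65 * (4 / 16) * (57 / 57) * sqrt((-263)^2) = 564135 / 2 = 282067.50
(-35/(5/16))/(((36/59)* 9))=-1652/81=-20.40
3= 3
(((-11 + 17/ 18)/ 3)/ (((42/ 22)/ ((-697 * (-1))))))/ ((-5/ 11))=15264997/ 5670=2692.24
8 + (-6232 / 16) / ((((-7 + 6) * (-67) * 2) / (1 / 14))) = 29237 / 3752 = 7.79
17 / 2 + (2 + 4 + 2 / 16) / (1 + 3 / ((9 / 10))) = 1031 / 104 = 9.91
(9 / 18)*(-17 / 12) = -17 / 24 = -0.71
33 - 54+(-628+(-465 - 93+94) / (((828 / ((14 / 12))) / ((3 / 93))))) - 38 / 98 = -612586714 / 943299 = -649.41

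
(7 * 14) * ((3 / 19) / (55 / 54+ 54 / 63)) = 111132 / 13471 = 8.25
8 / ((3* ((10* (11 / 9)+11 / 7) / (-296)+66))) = 49728 / 1229899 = 0.04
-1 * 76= -76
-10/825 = -0.01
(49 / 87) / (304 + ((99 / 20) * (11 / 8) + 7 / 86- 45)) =337120 / 159149709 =0.00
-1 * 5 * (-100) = 500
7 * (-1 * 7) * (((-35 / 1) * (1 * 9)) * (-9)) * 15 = -2083725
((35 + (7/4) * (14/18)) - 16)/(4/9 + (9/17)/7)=87227/2228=39.15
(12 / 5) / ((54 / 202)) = 404 / 45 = 8.98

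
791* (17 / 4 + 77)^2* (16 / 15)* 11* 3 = 183808625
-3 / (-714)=1 / 238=0.00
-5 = -5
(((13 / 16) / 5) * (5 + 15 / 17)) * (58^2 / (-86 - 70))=-4205 / 204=-20.61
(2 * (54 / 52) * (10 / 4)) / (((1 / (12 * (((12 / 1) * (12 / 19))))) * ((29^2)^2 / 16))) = 1866240 / 174698407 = 0.01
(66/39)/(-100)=-11/650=-0.02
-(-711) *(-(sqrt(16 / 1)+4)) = -5688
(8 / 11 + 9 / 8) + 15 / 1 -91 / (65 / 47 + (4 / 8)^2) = -1050223 / 27016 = -38.87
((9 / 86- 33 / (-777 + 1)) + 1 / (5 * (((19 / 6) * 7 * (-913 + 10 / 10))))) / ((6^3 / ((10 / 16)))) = 31023157 / 72853288704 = 0.00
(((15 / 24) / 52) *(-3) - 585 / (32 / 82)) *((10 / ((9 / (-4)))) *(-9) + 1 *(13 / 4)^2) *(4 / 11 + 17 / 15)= -639049325 / 5632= -113467.56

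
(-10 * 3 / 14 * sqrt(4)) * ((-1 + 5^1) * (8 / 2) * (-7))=480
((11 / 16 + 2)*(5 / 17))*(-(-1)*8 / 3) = 215 / 102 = 2.11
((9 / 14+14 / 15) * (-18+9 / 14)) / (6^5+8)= -26811 / 7628320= -0.00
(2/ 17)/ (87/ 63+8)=42/ 3349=0.01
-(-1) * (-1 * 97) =-97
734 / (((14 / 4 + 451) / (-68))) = -109.82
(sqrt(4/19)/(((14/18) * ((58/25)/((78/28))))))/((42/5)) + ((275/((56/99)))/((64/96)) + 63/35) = 14625 * sqrt(19)/755972 + 409383/560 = 731.13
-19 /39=-0.49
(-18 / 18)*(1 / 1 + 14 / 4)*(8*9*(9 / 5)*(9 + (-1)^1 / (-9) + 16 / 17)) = -498312 / 85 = -5862.49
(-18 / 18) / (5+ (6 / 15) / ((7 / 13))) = -0.17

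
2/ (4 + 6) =1/ 5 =0.20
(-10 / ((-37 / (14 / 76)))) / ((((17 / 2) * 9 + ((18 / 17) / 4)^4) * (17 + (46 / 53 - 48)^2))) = 3753767824 / 12911836114515609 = 0.00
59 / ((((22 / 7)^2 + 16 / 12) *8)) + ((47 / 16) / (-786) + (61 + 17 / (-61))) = 19398316273 / 316060032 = 61.38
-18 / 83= -0.22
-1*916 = -916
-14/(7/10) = -20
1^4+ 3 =4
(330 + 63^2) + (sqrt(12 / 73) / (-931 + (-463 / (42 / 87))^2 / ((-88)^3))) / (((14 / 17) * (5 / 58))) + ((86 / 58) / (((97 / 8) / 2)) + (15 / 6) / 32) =774015665 / 180032 - 18814078976 * sqrt(219) / 45454387685365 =4299.32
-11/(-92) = 11/92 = 0.12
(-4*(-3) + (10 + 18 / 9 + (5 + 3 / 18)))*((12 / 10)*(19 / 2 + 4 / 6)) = 2135 / 6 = 355.83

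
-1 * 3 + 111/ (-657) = -694/ 219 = -3.17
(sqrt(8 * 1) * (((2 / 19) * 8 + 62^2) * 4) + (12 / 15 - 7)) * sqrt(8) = 2337664 / 19 - 62 * sqrt(2) / 5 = 123017.41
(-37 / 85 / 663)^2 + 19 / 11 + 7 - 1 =269950327184 / 34934746275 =7.73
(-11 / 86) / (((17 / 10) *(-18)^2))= -55 / 236844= -0.00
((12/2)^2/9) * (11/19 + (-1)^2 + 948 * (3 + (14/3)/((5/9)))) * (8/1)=32858688/95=345880.93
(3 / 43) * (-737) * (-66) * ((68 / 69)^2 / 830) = 37486768 / 9440005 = 3.97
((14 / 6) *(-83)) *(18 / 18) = -581 / 3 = -193.67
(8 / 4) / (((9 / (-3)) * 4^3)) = -1 / 96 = -0.01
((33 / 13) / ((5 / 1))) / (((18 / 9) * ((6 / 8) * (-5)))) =-22 / 325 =-0.07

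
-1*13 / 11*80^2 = -83200 / 11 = -7563.64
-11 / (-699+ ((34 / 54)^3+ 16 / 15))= 1082565 / 68662544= 0.02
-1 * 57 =-57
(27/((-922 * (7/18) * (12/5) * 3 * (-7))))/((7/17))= 2295/632492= 0.00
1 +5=6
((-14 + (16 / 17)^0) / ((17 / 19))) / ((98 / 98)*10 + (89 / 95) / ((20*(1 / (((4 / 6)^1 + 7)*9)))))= -1.10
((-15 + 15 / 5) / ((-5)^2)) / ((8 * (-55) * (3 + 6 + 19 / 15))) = 9 / 84700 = 0.00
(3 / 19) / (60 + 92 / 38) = 3 / 1186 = 0.00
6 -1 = 5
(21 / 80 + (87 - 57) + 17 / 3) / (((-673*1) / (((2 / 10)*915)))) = -526003 / 53840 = -9.77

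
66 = 66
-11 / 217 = -0.05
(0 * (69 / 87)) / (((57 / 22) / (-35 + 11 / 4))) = 0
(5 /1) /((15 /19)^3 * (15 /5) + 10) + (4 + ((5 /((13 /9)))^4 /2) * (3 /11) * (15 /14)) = 38673788733 /1521844324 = 25.41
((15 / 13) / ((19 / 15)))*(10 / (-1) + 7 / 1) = -675 / 247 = -2.73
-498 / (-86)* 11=2739 / 43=63.70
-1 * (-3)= 3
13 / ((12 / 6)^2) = 13 / 4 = 3.25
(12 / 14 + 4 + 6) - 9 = 13 / 7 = 1.86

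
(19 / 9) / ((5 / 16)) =304 / 45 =6.76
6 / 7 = 0.86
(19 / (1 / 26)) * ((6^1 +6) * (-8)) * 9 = -426816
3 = 3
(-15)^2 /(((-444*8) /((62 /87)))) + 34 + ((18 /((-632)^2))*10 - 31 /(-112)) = 34.23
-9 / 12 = -3 / 4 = -0.75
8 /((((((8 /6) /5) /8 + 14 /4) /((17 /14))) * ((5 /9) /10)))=18360 /371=49.49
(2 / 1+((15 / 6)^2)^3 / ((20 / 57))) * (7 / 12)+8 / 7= 8777789 / 21504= 408.19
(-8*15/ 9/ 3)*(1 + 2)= -40/ 3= -13.33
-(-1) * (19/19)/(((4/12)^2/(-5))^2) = 2025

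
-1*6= -6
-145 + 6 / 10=-722 / 5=-144.40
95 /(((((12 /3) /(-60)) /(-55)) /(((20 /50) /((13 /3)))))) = 94050 /13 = 7234.62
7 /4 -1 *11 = -37 /4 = -9.25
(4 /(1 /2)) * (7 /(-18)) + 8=44 /9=4.89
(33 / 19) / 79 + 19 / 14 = 28981 / 21014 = 1.38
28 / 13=2.15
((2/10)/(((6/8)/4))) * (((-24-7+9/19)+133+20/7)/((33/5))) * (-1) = -224144/13167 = -17.02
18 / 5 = 3.60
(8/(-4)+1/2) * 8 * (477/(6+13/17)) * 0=0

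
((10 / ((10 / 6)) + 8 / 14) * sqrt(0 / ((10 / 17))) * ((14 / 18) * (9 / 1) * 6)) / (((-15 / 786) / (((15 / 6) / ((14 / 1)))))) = 0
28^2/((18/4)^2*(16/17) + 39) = 1904/141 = 13.50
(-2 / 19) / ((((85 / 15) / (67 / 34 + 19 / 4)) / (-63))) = 86373 / 10982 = 7.86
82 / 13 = 6.31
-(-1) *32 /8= 4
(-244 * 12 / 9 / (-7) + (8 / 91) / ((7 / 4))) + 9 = 106111 / 1911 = 55.53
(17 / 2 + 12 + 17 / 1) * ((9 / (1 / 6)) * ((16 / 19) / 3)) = 10800 / 19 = 568.42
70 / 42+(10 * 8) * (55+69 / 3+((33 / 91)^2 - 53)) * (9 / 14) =225052955 / 173901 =1294.14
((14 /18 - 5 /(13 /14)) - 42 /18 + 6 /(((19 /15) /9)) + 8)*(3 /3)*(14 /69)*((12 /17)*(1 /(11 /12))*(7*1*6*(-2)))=-609174272 /1062347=-573.42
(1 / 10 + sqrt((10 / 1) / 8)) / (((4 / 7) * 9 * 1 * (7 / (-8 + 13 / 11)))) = -25 * sqrt(5) / 264 - 5 / 264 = -0.23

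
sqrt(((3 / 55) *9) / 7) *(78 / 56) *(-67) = -7839 *sqrt(1155) / 10780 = -24.71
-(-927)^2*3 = -2577987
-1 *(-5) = 5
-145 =-145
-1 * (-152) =152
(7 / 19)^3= 343 / 6859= 0.05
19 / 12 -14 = -149 / 12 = -12.42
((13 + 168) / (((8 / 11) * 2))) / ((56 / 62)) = 61721 / 448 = 137.77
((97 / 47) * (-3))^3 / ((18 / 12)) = -16428114 / 103823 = -158.23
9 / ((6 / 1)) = 3 / 2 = 1.50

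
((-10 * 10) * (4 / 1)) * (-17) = 6800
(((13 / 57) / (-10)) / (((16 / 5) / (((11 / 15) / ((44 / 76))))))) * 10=-13 / 144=-0.09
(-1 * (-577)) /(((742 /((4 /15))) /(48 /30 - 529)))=-109.37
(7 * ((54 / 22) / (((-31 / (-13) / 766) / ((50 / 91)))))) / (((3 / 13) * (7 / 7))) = 13141.06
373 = 373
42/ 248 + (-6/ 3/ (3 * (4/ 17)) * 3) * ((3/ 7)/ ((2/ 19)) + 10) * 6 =-622767/ 868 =-717.47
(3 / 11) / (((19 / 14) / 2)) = 84 / 209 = 0.40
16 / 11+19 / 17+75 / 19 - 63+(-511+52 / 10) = -9988912 / 17765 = -562.28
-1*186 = -186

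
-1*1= -1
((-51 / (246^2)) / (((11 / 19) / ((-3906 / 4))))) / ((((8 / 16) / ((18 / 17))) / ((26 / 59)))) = 1447173 / 1090969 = 1.33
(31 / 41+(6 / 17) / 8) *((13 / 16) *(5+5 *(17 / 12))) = 7.86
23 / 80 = 0.29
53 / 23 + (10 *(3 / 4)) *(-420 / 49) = -9979 / 161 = -61.98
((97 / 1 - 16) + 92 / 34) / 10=1423 / 170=8.37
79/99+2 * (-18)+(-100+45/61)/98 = -3061825/84546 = -36.21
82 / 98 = 41 / 49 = 0.84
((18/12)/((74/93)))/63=31/1036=0.03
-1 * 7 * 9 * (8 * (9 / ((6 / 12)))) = -9072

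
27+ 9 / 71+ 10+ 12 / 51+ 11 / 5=238757 / 6035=39.56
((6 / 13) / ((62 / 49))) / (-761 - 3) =-147 / 307892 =-0.00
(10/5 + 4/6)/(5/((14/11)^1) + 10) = 112/585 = 0.19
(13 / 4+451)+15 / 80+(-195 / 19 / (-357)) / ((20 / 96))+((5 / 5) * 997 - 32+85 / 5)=51969555 / 36176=1436.58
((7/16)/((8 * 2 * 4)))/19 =7/19456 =0.00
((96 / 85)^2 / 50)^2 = 21233664 / 32625390625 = 0.00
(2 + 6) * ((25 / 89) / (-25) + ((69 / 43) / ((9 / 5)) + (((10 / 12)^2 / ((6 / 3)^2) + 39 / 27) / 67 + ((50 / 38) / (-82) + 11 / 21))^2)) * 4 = 12321023361175173515 / 331019873877747096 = 37.22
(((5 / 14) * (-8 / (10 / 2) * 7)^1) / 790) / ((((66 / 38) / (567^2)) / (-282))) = 264294.29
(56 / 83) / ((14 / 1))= 4 / 83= 0.05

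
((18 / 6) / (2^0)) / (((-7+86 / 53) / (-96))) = 5088 / 95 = 53.56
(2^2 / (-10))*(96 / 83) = -192 / 415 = -0.46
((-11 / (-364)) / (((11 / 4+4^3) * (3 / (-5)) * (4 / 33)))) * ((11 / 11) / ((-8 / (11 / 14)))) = 6655 / 10885056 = 0.00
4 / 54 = 2 / 27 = 0.07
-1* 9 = -9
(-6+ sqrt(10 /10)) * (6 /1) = -30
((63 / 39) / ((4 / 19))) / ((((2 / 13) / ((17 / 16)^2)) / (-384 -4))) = -11185167 / 512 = -21846.03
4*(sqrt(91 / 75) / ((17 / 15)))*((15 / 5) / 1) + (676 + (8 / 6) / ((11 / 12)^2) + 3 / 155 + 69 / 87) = 690.06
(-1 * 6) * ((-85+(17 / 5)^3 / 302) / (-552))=-3203837 / 3473000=-0.92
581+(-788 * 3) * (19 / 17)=-35039 / 17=-2061.12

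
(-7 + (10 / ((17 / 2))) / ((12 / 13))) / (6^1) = -146 / 153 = -0.95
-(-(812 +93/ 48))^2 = -169598529/ 256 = -662494.25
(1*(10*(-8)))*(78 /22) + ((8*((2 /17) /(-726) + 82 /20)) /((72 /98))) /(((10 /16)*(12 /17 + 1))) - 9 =-593954783 /2368575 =-250.76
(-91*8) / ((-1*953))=728 / 953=0.76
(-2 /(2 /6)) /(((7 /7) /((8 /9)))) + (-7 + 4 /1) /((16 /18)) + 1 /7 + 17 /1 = 1417 /168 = 8.43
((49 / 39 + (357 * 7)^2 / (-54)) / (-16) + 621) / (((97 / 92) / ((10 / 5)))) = 225295741 / 15132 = 14888.70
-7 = -7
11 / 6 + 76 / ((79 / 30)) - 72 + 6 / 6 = -19105 / 474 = -40.31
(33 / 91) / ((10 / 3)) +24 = 21939 / 910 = 24.11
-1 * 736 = -736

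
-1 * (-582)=582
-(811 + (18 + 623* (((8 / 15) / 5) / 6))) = -189017 / 225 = -840.08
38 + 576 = 614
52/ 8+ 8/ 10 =7.30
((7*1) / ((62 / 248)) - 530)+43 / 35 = -17527 / 35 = -500.77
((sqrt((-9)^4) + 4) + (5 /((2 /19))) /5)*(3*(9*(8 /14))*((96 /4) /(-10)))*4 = -13996.80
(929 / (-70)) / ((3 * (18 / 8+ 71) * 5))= -1858 / 153825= -0.01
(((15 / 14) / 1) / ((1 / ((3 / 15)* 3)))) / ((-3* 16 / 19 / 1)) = -57 / 224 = -0.25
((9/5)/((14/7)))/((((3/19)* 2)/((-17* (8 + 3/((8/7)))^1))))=-514.78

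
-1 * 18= -18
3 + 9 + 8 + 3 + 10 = 33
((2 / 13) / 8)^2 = 1 / 2704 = 0.00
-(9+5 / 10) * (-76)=722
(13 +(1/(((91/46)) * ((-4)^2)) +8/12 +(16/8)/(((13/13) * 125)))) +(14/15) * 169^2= 2427028931/91000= 26670.65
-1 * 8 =-8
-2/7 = -0.29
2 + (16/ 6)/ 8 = 7/ 3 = 2.33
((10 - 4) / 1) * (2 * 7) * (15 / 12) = 105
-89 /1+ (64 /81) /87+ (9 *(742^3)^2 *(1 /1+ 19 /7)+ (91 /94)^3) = 32653450597822775139820219885 /5853125448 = 5578805868406662439.92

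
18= 18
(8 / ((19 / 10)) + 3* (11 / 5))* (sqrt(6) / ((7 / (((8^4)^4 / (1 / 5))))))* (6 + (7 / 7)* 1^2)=289074801081843712* sqrt(6) / 19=37267671586687564.63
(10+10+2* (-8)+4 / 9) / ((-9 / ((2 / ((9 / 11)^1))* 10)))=-12.07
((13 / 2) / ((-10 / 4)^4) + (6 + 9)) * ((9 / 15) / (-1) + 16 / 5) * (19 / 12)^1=62.44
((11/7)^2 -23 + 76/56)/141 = -1879/13818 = -0.14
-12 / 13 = -0.92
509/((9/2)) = 1018/9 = 113.11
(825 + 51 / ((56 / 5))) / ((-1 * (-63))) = 13.17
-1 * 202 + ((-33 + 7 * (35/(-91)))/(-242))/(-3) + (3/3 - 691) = -4209580/4719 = -892.05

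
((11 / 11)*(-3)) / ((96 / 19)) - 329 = -10547 / 32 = -329.59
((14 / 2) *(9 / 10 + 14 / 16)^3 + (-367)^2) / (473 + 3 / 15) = 663277029 / 2329600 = 284.72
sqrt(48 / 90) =2 * sqrt(30) / 15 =0.73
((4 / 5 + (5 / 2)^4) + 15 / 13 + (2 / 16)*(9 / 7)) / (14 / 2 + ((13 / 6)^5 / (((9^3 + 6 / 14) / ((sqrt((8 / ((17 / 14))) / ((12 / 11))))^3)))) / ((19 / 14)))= 5524826271565501114971219 / 929384756826691372198355 - 56615282537554704249*sqrt(3927) / 5836011031878752729660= 5.34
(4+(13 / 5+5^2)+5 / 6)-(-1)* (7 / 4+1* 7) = 2471 / 60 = 41.18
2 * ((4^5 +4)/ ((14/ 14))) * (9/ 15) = 6168/ 5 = 1233.60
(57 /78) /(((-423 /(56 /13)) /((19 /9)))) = -10108 /643383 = -0.02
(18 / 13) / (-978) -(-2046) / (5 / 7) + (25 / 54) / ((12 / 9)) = 2185342691 / 762840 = 2864.75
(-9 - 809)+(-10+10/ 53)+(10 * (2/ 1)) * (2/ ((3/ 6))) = -39634/ 53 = -747.81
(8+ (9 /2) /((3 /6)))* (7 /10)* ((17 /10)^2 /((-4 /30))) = -103173 /400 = -257.93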